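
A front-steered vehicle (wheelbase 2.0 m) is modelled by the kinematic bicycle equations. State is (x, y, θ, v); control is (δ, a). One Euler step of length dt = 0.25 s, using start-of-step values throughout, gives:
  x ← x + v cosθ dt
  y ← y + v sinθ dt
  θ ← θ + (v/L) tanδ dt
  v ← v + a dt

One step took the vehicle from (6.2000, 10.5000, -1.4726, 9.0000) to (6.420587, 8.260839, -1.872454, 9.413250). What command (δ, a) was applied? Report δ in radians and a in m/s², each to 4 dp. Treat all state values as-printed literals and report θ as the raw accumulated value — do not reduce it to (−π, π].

δ = -0.3415, a = 1.6530

a = (v'−v)/dt = (0.413250)/0.25 = 1.6530
Δθ = θ'−θ = -0.399854;  (v·dt/L) = 9.0000·0.25/2.0 = 1.125000
tan δ = Δθ·L/(v·dt) = -0.355426  →  δ = -0.3415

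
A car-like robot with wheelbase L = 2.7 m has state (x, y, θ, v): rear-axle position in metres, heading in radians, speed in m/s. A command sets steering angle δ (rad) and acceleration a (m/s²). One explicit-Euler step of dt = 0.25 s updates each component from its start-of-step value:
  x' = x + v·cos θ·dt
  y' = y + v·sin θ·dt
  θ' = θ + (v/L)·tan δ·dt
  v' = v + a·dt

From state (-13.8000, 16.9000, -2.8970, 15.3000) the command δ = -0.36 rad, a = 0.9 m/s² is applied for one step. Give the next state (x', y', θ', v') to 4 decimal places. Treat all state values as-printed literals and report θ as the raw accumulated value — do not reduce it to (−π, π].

(-17.5112, 15.9737, -3.4302, 15.5250)

x' = -13.8000 + 15.3000·cos(-2.8970)·0.25 = -17.5112
y' = 16.9000 + 15.3000·sin(-2.8970)·0.25 = 15.9737
θ' = -2.8970 + (15.3000/2.7)·tan(-0.36)·0.25 = -3.4302
v' = 15.3000 + 0.9000·0.25 = 15.5250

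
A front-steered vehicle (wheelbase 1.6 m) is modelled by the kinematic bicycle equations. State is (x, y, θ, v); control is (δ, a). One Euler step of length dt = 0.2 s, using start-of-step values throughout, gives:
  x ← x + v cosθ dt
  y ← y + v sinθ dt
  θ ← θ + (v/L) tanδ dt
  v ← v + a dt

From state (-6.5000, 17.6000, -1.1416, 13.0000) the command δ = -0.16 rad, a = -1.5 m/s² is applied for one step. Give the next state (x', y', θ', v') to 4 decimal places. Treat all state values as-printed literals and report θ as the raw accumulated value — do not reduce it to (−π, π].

(-5.4180, 15.2358, -1.4038, 12.7000)

x' = -6.5000 + 13.0000·cos(-1.1416)·0.2 = -5.4180
y' = 17.6000 + 13.0000·sin(-1.1416)·0.2 = 15.2358
θ' = -1.1416 + (13.0000/1.6)·tan(-0.16)·0.2 = -1.4038
v' = 13.0000 − 1.5000·0.2 = 12.7000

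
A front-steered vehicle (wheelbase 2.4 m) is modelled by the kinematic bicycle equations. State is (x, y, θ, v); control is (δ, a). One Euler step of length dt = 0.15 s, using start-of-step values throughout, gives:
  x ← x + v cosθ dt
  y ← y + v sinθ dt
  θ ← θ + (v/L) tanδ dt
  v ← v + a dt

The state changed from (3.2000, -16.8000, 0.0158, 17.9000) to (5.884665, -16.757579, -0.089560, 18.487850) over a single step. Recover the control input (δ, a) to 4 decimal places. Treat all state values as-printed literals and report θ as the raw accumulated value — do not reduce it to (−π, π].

δ = -0.0939, a = 3.9190

a = (v'−v)/dt = (0.587850)/0.15 = 3.9190
Δθ = θ'−θ = -0.105360;  (v·dt/L) = 17.9000·0.15/2.4 = 1.118750
tan δ = Δθ·L/(v·dt) = -0.094177  →  δ = -0.0939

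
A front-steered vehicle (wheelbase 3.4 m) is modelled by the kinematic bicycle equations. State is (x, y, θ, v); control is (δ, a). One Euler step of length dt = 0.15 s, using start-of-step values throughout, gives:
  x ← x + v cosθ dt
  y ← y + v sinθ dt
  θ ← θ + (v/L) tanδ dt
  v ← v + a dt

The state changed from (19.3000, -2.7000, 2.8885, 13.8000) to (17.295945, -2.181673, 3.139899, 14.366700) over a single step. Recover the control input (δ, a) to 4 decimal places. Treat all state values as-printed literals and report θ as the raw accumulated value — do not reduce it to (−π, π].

a = (v'−v)/dt = (0.566700)/0.15 = 3.7780
Δθ = θ'−θ = 0.251399;  (v·dt/L) = 13.8000·0.15/3.4 = 0.608824
tan δ = Δθ·L/(v·dt) = 0.412926  →  δ = 0.3916

δ = 0.3916, a = 3.7780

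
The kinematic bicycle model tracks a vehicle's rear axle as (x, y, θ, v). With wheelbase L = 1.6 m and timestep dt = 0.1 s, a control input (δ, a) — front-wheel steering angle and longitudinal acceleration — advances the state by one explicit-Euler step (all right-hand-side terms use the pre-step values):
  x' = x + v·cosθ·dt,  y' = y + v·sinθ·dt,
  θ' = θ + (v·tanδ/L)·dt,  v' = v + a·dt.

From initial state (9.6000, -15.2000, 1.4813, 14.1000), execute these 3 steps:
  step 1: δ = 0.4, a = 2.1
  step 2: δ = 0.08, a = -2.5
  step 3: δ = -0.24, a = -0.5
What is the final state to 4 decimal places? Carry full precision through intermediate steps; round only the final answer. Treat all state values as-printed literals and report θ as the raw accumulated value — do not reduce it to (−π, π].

(8.8379, -11.1032, 1.7105, 14.0100)

after step 1 (δ=0.4, a=2.1): (9.726021, -13.795643, 1.853887, 14.310000)
after step 2 (δ=0.08, a=-2.5): (9.326309, -12.421601, 1.925590, 14.060000)
after step 3 (δ=-0.24, a=-0.5): (8.837869, -11.103169, 1.710545, 14.010000)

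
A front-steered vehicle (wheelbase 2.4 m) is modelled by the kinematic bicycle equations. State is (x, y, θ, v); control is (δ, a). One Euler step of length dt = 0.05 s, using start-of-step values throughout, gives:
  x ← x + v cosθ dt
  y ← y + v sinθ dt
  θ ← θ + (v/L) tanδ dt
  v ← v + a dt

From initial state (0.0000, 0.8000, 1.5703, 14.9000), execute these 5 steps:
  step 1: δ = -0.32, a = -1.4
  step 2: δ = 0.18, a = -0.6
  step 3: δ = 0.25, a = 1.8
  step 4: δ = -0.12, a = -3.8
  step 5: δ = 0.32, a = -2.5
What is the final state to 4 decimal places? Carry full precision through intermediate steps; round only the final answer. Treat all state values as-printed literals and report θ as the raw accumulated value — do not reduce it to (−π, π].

after step 1 (δ=-0.32, a=-1.4): (0.000370, 1.545000, 1.467431, 14.830000)
after step 2 (δ=0.18, a=-0.6): (0.076879, 2.282542, 1.523652, 14.800000)
after step 3 (δ=0.25, a=1.8): (0.111752, 3.021720, 1.602383, 14.890000)
after step 4 (δ=-0.12, a=-3.8): (0.088240, 3.765849, 1.564978, 14.700000)
after step 5 (δ=0.32, a=-2.5): (0.092517, 4.500836, 1.666466, 14.575000)

(0.0925, 4.5008, 1.6665, 14.5750)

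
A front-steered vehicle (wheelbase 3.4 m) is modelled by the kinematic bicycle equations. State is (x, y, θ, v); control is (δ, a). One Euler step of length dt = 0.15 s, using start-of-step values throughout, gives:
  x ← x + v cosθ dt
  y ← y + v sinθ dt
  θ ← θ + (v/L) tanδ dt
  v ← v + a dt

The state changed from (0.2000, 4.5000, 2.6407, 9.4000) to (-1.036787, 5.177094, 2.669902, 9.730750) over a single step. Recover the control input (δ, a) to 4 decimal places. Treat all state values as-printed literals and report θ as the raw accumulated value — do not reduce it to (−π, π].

a = (v'−v)/dt = (0.330750)/0.15 = 2.2050
Δθ = θ'−θ = 0.029202;  (v·dt/L) = 9.4000·0.15/3.4 = 0.414706
tan δ = Δθ·L/(v·dt) = 0.070416  →  δ = 0.0703

δ = 0.0703, a = 2.2050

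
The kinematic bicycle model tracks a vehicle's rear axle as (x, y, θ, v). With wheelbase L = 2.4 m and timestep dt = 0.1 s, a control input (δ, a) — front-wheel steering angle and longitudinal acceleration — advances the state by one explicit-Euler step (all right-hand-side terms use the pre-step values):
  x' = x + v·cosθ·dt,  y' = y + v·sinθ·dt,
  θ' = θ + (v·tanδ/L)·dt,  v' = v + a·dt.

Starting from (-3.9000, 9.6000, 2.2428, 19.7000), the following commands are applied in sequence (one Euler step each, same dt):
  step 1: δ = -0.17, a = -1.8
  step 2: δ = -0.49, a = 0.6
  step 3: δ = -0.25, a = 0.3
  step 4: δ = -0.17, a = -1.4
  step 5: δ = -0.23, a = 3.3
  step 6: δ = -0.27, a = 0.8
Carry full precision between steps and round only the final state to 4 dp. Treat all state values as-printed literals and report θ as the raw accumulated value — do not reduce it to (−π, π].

(-4.7582, 20.3987, 0.9012, 19.8800)

after step 1 (δ=-0.17, a=-1.8): (-5.126434, 11.141674, 2.101898, 19.520000)
after step 2 (δ=-0.49, a=0.6): (-6.115090, 12.824785, 1.668076, 19.580000)
after step 3 (δ=-0.25, a=0.3): (-6.305264, 14.773528, 1.459760, 19.610000)
after step 4 (δ=-0.17, a=-1.4): (-6.087968, 16.722452, 1.319502, 19.470000)
after step 5 (δ=-0.23, a=3.3): (-5.603830, 18.608299, 1.129553, 19.800000)
after step 6 (δ=-0.27, a=0.8): (-4.758243, 20.398657, 0.901227, 19.880000)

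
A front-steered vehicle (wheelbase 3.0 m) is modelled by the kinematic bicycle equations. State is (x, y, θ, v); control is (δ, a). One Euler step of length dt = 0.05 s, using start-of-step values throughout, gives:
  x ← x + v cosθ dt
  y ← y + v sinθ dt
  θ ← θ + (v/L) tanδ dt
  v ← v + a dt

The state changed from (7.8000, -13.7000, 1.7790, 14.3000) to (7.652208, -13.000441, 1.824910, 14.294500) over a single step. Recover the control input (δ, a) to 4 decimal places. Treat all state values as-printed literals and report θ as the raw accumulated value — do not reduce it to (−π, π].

a = (v'−v)/dt = (-0.005500)/0.05 = -0.1100
Δθ = θ'−θ = 0.045910;  (v·dt/L) = 14.3000·0.05/3.0 = 0.238333
tan δ = Δθ·L/(v·dt) = 0.192629  →  δ = 0.1903

δ = 0.1903, a = -0.1100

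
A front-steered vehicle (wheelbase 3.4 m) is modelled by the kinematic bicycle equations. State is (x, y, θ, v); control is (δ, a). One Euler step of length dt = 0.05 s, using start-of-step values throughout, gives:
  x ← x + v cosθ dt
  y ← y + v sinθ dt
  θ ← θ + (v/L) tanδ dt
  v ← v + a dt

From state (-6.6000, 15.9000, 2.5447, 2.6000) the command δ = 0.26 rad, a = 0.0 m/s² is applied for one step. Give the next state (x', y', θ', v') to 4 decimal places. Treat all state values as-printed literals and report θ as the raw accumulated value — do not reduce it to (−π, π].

(-6.7075, 15.9731, 2.5549, 2.6000)

x' = -6.6000 + 2.6000·cos(2.5447)·0.05 = -6.7075
y' = 15.9000 + 2.6000·sin(2.5447)·0.05 = 15.9731
θ' = 2.5447 + (2.6000/3.4)·tan(0.26)·0.05 = 2.5549
v' = 2.6000 + 0.0000·0.05 = 2.6000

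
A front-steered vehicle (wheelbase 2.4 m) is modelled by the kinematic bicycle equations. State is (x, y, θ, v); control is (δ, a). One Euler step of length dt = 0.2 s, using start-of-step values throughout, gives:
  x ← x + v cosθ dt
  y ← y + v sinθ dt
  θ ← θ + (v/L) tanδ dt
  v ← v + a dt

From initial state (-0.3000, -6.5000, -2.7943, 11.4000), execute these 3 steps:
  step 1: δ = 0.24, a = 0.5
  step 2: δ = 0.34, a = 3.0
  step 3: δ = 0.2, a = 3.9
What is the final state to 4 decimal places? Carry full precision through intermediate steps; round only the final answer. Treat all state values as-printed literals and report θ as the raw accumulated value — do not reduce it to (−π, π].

(-5.8365, -10.4596, -2.0184, 12.8800)

after step 1 (δ=0.24, a=0.5): (-2.443879, -7.276006, -2.561819, 11.500000)
after step 2 (δ=0.34, a=3.0): (-4.368028, -8.536025, -2.222821, 12.100000)
after step 3 (δ=0.2, a=3.9): (-5.836477, -10.459578, -2.018422, 12.880000)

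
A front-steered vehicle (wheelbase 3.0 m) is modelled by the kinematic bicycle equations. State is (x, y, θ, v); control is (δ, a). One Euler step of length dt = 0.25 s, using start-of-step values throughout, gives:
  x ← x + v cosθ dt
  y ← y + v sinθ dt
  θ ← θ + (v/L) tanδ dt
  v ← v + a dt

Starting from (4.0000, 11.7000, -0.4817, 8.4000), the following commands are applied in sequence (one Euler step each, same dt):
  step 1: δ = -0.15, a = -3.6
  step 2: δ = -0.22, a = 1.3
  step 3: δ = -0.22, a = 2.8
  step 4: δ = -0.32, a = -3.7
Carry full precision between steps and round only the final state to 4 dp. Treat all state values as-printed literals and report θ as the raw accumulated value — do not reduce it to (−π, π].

(10.2523, 6.7541, -1.1085, 7.6000)

after step 1 (δ=-0.15, a=-3.6): (5.861038, 10.727099, -0.587495, 7.500000)
after step 2 (δ=-0.22, a=1.3): (7.421660, 9.687828, -0.727257, 7.825000)
after step 3 (δ=-0.22, a=2.8): (8.882981, 8.387268, -0.873075, 8.525000)
after step 4 (δ=-0.32, a=-3.7): (10.252252, 6.754074, -1.108500, 7.600000)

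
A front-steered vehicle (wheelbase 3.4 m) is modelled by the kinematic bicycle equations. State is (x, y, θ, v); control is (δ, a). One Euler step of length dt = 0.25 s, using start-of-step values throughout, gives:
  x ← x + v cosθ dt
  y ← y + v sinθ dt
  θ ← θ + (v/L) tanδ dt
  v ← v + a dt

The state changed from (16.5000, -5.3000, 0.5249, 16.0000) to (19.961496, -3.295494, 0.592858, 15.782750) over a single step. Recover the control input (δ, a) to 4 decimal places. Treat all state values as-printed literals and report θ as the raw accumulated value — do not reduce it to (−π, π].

a = (v'−v)/dt = (-0.217250)/0.25 = -0.8690
Δθ = θ'−θ = 0.067958;  (v·dt/L) = 16.0000·0.25/3.4 = 1.176471
tan δ = Δθ·L/(v·dt) = 0.057764  →  δ = 0.0577

δ = 0.0577, a = -0.8690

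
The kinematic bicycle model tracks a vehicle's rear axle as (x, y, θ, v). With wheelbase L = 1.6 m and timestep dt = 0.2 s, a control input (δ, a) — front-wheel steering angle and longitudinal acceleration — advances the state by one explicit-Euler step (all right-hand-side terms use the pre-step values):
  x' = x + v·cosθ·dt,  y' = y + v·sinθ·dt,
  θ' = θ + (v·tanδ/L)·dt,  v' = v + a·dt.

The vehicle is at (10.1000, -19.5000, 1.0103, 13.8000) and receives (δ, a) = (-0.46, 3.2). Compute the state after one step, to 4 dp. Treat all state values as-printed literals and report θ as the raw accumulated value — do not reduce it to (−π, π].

(11.5672, -17.1623, 0.1557, 14.4400)

x' = 10.1000 + 13.8000·cos(1.0103)·0.2 = 11.5672
y' = -19.5000 + 13.8000·sin(1.0103)·0.2 = -17.1623
θ' = 1.0103 + (13.8000/1.6)·tan(-0.46)·0.2 = 0.1557
v' = 13.8000 + 3.2000·0.2 = 14.4400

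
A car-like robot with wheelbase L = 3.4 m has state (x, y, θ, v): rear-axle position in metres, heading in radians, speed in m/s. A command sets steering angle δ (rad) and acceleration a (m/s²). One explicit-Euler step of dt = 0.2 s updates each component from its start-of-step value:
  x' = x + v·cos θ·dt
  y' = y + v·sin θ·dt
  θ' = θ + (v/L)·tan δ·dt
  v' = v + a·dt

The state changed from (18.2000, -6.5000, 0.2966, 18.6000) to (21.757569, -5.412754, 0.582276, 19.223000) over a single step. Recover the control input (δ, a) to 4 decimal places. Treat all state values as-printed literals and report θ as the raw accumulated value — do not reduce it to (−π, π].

a = (v'−v)/dt = (0.623000)/0.2 = 3.1150
Δθ = θ'−θ = 0.285676;  (v·dt/L) = 18.6000·0.2/3.4 = 1.094118
tan δ = Δθ·L/(v·dt) = 0.261102  →  δ = 0.2554

δ = 0.2554, a = 3.1150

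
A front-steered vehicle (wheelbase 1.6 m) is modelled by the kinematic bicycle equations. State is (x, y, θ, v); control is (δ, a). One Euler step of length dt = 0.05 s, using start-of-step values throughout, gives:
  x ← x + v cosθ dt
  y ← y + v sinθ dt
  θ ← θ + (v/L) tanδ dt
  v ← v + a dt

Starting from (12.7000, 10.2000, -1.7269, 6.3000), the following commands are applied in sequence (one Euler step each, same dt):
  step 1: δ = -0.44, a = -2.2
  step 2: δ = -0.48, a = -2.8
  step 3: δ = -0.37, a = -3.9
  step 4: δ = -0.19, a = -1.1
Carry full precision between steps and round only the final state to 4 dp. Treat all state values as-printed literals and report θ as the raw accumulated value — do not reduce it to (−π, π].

after step 1 (δ=-0.44, a=-2.2): (12.651027, 9.888830, -1.819585, 6.190000)
after step 2 (δ=-0.48, a=-2.8): (12.574819, 9.588859, -1.920291, 6.050000)
after step 3 (δ=-0.37, a=-3.9): (12.471236, 9.304647, -1.993621, 5.855000)
after step 4 (δ=-0.19, a=-1.1): (12.351109, 9.037678, -2.028809, 5.800000)

(12.3511, 9.0377, -2.0288, 5.8000)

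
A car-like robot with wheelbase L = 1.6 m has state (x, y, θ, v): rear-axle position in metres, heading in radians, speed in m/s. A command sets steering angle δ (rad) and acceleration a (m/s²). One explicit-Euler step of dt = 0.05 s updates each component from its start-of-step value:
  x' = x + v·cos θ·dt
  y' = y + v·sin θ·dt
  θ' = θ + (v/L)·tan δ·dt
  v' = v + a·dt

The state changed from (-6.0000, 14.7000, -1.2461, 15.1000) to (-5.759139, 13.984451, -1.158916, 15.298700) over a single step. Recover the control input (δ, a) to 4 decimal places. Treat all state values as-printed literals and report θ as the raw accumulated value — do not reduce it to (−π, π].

a = (v'−v)/dt = (0.198700)/0.05 = 3.9740
Δθ = θ'−θ = 0.087184;  (v·dt/L) = 15.1000·0.05/1.6 = 0.471875
tan δ = Δθ·L/(v·dt) = 0.184761  →  δ = 0.1827

δ = 0.1827, a = 3.9740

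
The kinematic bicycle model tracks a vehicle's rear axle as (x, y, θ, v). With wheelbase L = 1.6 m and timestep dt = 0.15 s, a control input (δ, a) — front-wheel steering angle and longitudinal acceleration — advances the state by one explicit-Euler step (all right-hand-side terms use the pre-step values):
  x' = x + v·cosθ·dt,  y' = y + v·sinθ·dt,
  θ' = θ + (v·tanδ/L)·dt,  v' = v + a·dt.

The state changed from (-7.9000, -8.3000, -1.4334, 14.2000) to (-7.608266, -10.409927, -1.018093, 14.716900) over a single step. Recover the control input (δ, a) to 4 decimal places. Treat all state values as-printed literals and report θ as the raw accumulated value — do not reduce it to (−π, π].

a = (v'−v)/dt = (0.516900)/0.15 = 3.4460
Δθ = θ'−θ = 0.415307;  (v·dt/L) = 14.2000·0.15/1.6 = 1.331250
tan δ = Δθ·L/(v·dt) = 0.311968  →  δ = 0.3024

δ = 0.3024, a = 3.4460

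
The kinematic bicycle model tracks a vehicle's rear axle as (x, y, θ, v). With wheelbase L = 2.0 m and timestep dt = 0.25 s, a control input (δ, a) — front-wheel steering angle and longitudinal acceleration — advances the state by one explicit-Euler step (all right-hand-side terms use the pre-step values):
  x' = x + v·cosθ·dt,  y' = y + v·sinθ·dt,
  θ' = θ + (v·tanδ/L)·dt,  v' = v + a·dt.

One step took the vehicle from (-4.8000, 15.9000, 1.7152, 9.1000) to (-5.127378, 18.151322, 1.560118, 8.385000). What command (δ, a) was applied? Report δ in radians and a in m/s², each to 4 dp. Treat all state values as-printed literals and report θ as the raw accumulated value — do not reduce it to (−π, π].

δ = -0.1355, a = -2.8600

a = (v'−v)/dt = (-0.715000)/0.25 = -2.8600
Δθ = θ'−θ = -0.155082;  (v·dt/L) = 9.1000·0.25/2.0 = 1.137500
tan δ = Δθ·L/(v·dt) = -0.136336  →  δ = -0.1355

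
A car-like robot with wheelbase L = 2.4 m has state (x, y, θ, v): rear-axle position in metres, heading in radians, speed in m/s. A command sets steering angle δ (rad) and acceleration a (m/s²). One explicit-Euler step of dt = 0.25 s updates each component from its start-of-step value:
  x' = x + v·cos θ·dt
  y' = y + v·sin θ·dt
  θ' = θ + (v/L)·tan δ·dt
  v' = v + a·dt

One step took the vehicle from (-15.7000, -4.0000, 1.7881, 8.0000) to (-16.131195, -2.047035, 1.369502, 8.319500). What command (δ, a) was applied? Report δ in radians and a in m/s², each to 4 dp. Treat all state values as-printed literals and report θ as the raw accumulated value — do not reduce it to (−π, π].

δ = -0.4655, a = 1.2780

a = (v'−v)/dt = (0.319500)/0.25 = 1.2780
Δθ = θ'−θ = -0.418598;  (v·dt/L) = 8.0000·0.25/2.4 = 0.833333
tan δ = Δθ·L/(v·dt) = -0.502318  →  δ = -0.4655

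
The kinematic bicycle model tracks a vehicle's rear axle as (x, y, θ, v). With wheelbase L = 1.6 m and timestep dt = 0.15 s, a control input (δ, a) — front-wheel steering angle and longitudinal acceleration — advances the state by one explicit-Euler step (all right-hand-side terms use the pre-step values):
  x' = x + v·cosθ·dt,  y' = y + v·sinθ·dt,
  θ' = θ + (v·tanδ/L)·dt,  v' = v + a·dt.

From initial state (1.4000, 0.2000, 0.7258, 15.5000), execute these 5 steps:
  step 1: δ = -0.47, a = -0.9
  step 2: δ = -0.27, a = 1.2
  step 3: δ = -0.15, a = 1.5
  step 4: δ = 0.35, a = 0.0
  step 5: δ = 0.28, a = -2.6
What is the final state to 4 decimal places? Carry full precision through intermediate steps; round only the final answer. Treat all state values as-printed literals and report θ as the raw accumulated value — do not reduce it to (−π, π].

after step 1 (δ=-0.47, a=-0.9): (3.139027, 1.743182, -0.012338, 15.365000)
after step 2 (δ=-0.27, a=1.2): (5.443602, 1.714746, -0.410999, 15.545000)
after step 3 (δ=-0.15, a=1.5): (7.581168, 0.783152, -0.631255, 15.770000)
after step 4 (δ=0.35, a=0.0): (9.490806, -0.612868, -0.091584, 15.770000)
after step 5 (δ=0.28, a=-2.6): (11.846393, -0.829206, 0.333548, 15.380000)

(11.8464, -0.8292, 0.3335, 15.3800)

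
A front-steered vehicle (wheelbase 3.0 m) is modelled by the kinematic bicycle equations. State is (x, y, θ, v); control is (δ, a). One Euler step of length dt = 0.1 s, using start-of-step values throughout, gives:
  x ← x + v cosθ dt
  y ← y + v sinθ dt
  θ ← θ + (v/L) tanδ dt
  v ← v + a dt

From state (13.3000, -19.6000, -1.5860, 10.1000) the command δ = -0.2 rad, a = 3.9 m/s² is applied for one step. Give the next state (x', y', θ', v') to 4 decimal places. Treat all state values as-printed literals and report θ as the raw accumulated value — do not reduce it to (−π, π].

x' = 13.3000 + 10.1000·cos(-1.5860)·0.1 = 13.2846
y' = -19.6000 + 10.1000·sin(-1.5860)·0.1 = -20.6099
θ' = -1.5860 + (10.1000/3.0)·tan(-0.2)·0.1 = -1.6542
v' = 10.1000 + 3.9000·0.1 = 10.4900

(13.2846, -20.6099, -1.6542, 10.4900)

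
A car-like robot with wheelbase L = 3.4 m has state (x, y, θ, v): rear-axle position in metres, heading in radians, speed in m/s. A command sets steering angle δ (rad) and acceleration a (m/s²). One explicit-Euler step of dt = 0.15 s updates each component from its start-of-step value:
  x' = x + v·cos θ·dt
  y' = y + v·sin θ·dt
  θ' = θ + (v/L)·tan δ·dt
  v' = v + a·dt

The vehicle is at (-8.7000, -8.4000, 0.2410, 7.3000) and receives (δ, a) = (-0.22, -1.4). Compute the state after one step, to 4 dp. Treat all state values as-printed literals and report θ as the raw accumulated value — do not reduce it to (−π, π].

(-7.6366, -8.1387, 0.1690, 7.0900)

x' = -8.7000 + 7.3000·cos(0.2410)·0.15 = -7.6366
y' = -8.4000 + 7.3000·sin(0.2410)·0.15 = -8.1387
θ' = 0.2410 + (7.3000/3.4)·tan(-0.22)·0.15 = 0.1690
v' = 7.3000 − 1.4000·0.15 = 7.0900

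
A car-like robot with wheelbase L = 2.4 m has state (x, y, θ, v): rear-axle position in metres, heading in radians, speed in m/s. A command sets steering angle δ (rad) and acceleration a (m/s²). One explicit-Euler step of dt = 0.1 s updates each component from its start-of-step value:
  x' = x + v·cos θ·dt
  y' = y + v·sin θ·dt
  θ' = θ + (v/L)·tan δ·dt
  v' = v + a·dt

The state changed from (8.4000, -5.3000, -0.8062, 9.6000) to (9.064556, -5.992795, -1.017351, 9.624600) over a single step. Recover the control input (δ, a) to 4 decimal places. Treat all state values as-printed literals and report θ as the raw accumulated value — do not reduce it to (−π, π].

δ = -0.4857, a = 0.2460

a = (v'−v)/dt = (0.024600)/0.1 = 0.2460
Δθ = θ'−θ = -0.211151;  (v·dt/L) = 9.6000·0.1/2.4 = 0.400000
tan δ = Δθ·L/(v·dt) = -0.527877  →  δ = -0.4857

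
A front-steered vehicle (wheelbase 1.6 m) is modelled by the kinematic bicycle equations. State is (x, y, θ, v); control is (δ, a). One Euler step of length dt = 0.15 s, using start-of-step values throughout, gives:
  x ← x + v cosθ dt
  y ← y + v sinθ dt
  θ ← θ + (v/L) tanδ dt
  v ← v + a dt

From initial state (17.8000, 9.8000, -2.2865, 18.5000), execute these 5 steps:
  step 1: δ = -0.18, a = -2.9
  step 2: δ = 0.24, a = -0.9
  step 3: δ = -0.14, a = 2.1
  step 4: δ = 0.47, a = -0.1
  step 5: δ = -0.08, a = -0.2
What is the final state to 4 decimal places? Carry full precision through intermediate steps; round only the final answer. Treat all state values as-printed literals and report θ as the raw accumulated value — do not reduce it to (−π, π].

after step 1 (δ=-0.18, a=-2.9): (15.979188, 7.705897, -2.602103, 18.065000)
after step 2 (δ=0.24, a=-0.9): (13.654300, 6.313904, -2.187653, 17.930000)
after step 3 (δ=-0.14, a=2.1): (12.098495, 4.120076, -2.424534, 18.245000)
after step 4 (δ=0.47, a=-0.1): (10.035692, 2.321564, -1.555674, 18.230000)
after step 5 (δ=-0.08, a=-0.2): (10.077043, -0.412623, -1.692691, 18.200000)

(10.0770, -0.4126, -1.6927, 18.2000)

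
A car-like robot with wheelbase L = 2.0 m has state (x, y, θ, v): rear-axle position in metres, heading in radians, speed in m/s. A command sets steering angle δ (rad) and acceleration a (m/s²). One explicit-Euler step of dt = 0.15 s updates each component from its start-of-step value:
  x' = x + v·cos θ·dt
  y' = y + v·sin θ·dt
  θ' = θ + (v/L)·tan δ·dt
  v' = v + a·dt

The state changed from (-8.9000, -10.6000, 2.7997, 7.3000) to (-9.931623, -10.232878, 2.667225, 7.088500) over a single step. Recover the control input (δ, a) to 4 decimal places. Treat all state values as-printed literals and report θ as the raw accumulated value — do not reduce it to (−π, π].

δ = -0.2374, a = -1.4100

a = (v'−v)/dt = (-0.211500)/0.15 = -1.4100
Δθ = θ'−θ = -0.132475;  (v·dt/L) = 7.3000·0.15/2.0 = 0.547500
tan δ = Δθ·L/(v·dt) = -0.241963  →  δ = -0.2374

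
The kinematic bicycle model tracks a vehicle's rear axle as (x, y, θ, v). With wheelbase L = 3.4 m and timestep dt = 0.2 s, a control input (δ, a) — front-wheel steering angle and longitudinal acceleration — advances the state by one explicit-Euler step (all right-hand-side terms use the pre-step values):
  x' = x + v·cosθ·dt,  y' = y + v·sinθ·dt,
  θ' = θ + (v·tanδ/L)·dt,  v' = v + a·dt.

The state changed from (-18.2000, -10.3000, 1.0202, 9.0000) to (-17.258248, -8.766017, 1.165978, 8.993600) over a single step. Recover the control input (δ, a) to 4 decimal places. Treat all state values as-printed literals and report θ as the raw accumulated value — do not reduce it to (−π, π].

δ = 0.2687, a = -0.0320

a = (v'−v)/dt = (-0.006400)/0.2 = -0.0320
Δθ = θ'−θ = 0.145778;  (v·dt/L) = 9.0000·0.2/3.4 = 0.529412
tan δ = Δθ·L/(v·dt) = 0.275358  →  δ = 0.2687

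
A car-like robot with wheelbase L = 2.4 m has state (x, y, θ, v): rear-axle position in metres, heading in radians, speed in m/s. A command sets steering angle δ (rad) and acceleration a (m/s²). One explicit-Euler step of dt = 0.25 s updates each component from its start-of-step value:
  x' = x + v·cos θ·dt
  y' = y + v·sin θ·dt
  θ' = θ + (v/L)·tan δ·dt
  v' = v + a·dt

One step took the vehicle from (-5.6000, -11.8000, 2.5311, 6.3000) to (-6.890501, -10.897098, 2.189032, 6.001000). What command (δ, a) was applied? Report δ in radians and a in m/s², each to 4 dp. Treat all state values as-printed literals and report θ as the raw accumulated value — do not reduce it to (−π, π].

a = (v'−v)/dt = (-0.299000)/0.25 = -1.1960
Δθ = θ'−θ = -0.342068;  (v·dt/L) = 6.3000·0.25/2.4 = 0.656250
tan δ = Δθ·L/(v·dt) = -0.521246  →  δ = -0.4805

δ = -0.4805, a = -1.1960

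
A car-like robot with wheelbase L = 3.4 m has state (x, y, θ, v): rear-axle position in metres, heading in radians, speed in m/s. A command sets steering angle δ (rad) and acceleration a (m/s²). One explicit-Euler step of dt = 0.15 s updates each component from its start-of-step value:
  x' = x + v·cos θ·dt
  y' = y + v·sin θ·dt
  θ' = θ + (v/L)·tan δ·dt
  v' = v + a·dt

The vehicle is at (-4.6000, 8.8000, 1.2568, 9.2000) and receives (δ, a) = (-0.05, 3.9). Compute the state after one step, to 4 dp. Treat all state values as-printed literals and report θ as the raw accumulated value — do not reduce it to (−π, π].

(-4.1738, 10.1125, 1.2365, 9.7850)

x' = -4.6000 + 9.2000·cos(1.2568)·0.15 = -4.1738
y' = 8.8000 + 9.2000·sin(1.2568)·0.15 = 10.1125
θ' = 1.2568 + (9.2000/3.4)·tan(-0.05)·0.15 = 1.2365
v' = 9.2000 + 3.9000·0.15 = 9.7850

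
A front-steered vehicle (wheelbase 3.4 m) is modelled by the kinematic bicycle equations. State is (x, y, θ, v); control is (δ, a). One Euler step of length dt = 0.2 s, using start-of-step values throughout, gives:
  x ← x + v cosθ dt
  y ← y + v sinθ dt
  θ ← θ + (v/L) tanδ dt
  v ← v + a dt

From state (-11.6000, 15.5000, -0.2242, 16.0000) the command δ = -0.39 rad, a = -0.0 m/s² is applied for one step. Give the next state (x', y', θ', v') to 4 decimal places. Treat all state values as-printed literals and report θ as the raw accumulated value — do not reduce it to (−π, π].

x' = -11.6000 + 16.0000·cos(-0.2242)·0.2 = -8.4801
y' = 15.5000 + 16.0000·sin(-0.2242)·0.2 = 14.7886
θ' = -0.2242 + (16.0000/3.4)·tan(-0.39)·0.2 = -0.6111
v' = 16.0000 + 0.0000·0.2 = 16.0000

(-8.4801, 14.7886, -0.6111, 16.0000)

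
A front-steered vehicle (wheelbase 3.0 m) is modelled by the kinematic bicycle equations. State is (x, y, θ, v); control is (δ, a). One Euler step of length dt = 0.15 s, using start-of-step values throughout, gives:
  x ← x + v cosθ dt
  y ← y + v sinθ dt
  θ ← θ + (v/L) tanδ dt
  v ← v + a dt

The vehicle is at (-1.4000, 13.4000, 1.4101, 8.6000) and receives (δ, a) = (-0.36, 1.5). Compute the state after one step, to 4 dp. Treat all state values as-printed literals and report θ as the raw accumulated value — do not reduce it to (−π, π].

(-1.1936, 14.6734, 1.2482, 8.8250)

x' = -1.4000 + 8.6000·cos(1.4101)·0.15 = -1.1936
y' = 13.4000 + 8.6000·sin(1.4101)·0.15 = 14.6734
θ' = 1.4101 + (8.6000/3.0)·tan(-0.36)·0.15 = 1.2482
v' = 8.6000 + 1.5000·0.15 = 8.8250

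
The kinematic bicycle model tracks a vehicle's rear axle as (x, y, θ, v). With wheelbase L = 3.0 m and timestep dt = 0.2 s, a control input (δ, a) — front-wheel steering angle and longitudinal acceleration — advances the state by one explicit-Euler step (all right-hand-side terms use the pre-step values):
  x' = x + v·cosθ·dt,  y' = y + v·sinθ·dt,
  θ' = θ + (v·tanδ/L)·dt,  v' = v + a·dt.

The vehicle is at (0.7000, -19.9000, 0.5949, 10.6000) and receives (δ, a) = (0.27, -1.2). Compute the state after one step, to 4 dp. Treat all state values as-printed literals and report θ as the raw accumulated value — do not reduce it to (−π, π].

x' = 0.7000 + 10.6000·cos(0.5949)·0.2 = 2.4558
y' = -19.9000 + 10.6000·sin(0.5949)·0.2 = -18.7119
θ' = 0.5949 + (10.6000/3.0)·tan(0.27)·0.2 = 0.7905
v' = 10.6000 − 1.2000·0.2 = 10.3600

(2.4558, -18.7119, 0.7905, 10.3600)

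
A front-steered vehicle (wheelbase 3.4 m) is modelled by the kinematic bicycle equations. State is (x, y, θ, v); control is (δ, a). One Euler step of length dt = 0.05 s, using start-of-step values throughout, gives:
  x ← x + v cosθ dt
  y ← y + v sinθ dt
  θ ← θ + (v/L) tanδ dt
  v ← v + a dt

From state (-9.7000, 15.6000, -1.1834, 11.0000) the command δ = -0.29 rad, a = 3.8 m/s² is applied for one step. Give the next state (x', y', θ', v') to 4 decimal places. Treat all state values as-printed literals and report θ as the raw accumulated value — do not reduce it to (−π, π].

x' = -9.7000 + 11.0000·cos(-1.1834)·0.05 = -9.4922
y' = 15.6000 + 11.0000·sin(-1.1834)·0.05 = 15.0908
θ' = -1.1834 + (11.0000/3.4)·tan(-0.29)·0.05 = -1.2317
v' = 11.0000 + 3.8000·0.05 = 11.1900

(-9.4922, 15.0908, -1.2317, 11.1900)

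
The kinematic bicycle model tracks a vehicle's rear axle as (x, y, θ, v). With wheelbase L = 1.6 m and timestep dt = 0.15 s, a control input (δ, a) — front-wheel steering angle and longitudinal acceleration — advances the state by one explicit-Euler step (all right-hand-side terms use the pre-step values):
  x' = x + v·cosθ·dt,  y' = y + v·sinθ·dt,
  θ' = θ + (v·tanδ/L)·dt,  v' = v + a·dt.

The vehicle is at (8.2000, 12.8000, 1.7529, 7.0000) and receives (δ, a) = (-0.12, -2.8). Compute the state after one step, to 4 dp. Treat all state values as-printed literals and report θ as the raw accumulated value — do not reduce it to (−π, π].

(8.0098, 13.8326, 1.6738, 6.5800)

x' = 8.2000 + 7.0000·cos(1.7529)·0.15 = 8.0098
y' = 12.8000 + 7.0000·sin(1.7529)·0.15 = 13.8326
θ' = 1.7529 + (7.0000/1.6)·tan(-0.12)·0.15 = 1.6738
v' = 7.0000 − 2.8000·0.15 = 6.5800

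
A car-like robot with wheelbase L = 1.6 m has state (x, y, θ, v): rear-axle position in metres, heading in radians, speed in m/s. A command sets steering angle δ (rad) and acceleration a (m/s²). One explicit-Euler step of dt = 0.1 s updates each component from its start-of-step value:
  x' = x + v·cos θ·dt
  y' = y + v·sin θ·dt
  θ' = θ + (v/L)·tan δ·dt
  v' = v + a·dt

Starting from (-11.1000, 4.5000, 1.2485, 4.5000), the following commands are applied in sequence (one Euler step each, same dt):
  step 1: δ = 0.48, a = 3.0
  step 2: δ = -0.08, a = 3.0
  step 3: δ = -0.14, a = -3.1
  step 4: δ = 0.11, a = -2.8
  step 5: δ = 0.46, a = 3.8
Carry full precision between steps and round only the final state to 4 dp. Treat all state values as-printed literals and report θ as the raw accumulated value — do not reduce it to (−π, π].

after step 1 (δ=0.48, a=3.0): (-10.957465, 4.926830, 1.394922, 4.800000)
after step 2 (δ=-0.08, a=3.0): (-10.873479, 5.399425, 1.370870, 5.100000)
after step 3 (δ=-0.14, a=-3.1): (-10.772195, 5.899267, 1.325952, 4.790000)
after step 4 (δ=0.11, a=-2.8): (-10.656083, 6.363981, 1.359016, 4.510000)
after step 5 (δ=0.46, a=3.8): (-10.561282, 6.804904, 1.498671, 4.890000)

(-10.5613, 6.8049, 1.4987, 4.8900)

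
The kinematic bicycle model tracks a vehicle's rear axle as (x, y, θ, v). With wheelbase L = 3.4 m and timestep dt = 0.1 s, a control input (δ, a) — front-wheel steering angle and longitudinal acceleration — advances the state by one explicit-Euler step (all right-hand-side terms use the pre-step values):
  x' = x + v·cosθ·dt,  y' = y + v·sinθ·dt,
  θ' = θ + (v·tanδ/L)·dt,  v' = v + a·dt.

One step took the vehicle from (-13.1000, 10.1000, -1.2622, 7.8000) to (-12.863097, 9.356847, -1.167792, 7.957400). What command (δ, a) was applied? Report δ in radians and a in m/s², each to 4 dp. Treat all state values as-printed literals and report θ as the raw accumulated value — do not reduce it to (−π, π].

δ = 0.3904, a = 1.5740

a = (v'−v)/dt = (0.157400)/0.1 = 1.5740
Δθ = θ'−θ = 0.094408;  (v·dt/L) = 7.8000·0.1/3.4 = 0.229412
tan δ = Δθ·L/(v·dt) = 0.411522  →  δ = 0.3904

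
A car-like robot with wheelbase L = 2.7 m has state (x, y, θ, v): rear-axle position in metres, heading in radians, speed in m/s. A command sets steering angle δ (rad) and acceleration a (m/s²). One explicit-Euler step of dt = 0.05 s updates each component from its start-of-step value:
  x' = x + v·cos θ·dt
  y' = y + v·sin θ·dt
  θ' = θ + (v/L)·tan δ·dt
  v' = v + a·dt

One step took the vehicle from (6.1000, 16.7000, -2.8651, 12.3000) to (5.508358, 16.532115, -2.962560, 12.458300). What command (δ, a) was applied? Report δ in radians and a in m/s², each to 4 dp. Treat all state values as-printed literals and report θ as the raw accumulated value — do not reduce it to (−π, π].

δ = -0.4043, a = 3.1660

a = (v'−v)/dt = (0.158300)/0.05 = 3.1660
Δθ = θ'−θ = -0.097460;  (v·dt/L) = 12.3000·0.05/2.7 = 0.227778
tan δ = Δθ·L/(v·dt) = -0.427873  →  δ = -0.4043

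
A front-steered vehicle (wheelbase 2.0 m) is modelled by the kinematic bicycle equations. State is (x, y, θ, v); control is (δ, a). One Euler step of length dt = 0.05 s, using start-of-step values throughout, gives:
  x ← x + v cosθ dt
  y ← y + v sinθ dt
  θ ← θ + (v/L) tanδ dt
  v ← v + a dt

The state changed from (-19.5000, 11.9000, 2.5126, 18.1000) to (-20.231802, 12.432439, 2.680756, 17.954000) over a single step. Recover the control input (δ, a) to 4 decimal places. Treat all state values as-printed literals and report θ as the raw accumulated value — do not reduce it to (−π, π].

a = (v'−v)/dt = (-0.146000)/0.05 = -2.9200
Δθ = θ'−θ = 0.168156;  (v·dt/L) = 18.1000·0.05/2.0 = 0.452500
tan δ = Δθ·L/(v·dt) = 0.371615  →  δ = 0.3558

δ = 0.3558, a = -2.9200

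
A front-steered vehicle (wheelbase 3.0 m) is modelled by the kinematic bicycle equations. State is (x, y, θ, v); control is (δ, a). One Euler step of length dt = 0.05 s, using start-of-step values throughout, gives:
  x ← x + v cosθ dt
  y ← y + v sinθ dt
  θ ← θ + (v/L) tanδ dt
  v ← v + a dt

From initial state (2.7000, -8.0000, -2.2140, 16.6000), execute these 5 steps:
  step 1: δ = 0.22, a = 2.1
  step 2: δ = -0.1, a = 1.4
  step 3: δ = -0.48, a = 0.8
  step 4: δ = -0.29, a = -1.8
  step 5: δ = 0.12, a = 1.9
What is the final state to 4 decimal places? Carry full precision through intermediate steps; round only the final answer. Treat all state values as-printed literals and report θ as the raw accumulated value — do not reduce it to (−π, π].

after step 1 (δ=0.22, a=2.1): (2.202198, -8.664148, -2.152132, 16.705000)
after step 2 (δ=-0.1, a=1.4): (1.743528, -9.362192, -2.180067, 16.775000)
after step 3 (δ=-0.48, a=0.8): (1.263537, -10.050022, -2.325621, 16.815000)
after step 4 (δ=-0.29, a=-1.8): (0.687488, -10.662417, -2.409251, 16.725000)
after step 5 (δ=0.12, a=1.9): (0.065643, -11.221544, -2.375640, 16.820000)

(0.0656, -11.2215, -2.3756, 16.8200)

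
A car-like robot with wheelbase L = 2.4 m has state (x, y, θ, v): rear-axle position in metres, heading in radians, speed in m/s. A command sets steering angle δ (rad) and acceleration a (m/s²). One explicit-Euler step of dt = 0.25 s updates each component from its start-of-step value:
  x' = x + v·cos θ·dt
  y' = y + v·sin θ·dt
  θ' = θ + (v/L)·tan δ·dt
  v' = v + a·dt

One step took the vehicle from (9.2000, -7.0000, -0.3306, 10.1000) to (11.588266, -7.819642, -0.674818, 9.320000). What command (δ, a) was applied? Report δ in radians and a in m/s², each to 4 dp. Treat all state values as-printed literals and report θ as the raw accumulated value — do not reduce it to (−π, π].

a = (v'−v)/dt = (-0.780000)/0.25 = -3.1200
Δθ = θ'−θ = -0.344218;  (v·dt/L) = 10.1000·0.25/2.4 = 1.052083
tan δ = Δθ·L/(v·dt) = -0.327178  →  δ = -0.3162

δ = -0.3162, a = -3.1200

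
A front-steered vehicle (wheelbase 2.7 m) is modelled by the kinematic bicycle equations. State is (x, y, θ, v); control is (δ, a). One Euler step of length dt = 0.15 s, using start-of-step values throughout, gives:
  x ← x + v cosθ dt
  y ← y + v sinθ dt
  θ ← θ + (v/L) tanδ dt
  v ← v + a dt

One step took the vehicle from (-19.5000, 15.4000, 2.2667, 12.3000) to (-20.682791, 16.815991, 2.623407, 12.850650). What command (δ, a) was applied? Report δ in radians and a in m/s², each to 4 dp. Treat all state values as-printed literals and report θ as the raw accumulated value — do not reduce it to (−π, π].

a = (v'−v)/dt = (0.550650)/0.15 = 3.6710
Δθ = θ'−θ = 0.356707;  (v·dt/L) = 12.3000·0.15/2.7 = 0.683333
tan δ = Δθ·L/(v·dt) = 0.522010  →  δ = 0.4811

δ = 0.4811, a = 3.6710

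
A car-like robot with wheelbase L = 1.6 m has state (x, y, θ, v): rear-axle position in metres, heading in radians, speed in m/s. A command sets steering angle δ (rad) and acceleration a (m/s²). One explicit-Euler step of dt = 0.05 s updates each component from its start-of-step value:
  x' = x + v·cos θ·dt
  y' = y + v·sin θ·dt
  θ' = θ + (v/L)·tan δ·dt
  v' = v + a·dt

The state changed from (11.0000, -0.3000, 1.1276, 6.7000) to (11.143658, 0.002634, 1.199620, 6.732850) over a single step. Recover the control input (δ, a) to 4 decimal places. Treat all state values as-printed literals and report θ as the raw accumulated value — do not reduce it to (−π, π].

a = (v'−v)/dt = (0.032850)/0.05 = 0.6570
Δθ = θ'−θ = 0.072020;  (v·dt/L) = 6.7000·0.05/1.6 = 0.209375
tan δ = Δθ·L/(v·dt) = 0.343976  →  δ = 0.3313

δ = 0.3313, a = 0.6570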